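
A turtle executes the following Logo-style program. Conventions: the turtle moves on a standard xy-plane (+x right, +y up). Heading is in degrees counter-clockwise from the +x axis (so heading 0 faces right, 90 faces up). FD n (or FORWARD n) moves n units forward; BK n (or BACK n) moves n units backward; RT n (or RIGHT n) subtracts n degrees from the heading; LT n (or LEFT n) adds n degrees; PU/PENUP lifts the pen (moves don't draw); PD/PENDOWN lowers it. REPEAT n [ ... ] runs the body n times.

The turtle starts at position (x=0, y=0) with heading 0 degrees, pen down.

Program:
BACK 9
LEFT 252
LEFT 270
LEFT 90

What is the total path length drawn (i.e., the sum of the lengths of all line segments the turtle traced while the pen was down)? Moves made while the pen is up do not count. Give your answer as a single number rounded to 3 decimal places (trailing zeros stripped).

Executing turtle program step by step:
Start: pos=(0,0), heading=0, pen down
BK 9: (0,0) -> (-9,0) [heading=0, draw]
LT 252: heading 0 -> 252
LT 270: heading 252 -> 162
LT 90: heading 162 -> 252
Final: pos=(-9,0), heading=252, 1 segment(s) drawn

Segment lengths:
  seg 1: (0,0) -> (-9,0), length = 9
Total = 9

Answer: 9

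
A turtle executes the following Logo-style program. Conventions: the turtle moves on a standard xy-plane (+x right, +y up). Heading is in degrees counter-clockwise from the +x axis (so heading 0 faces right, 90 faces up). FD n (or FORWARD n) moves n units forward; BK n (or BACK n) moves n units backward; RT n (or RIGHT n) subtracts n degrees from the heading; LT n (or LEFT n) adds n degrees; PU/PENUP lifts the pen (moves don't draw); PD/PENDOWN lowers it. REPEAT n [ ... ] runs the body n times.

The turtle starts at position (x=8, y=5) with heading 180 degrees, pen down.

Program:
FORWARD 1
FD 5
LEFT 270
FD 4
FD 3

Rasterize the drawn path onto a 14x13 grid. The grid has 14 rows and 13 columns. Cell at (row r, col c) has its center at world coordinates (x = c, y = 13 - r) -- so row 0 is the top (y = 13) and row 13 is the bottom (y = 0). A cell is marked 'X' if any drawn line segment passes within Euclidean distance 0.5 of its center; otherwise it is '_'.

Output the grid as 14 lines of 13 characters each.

Segment 0: (8,5) -> (7,5)
Segment 1: (7,5) -> (2,5)
Segment 2: (2,5) -> (2,9)
Segment 3: (2,9) -> (2,12)

Answer: _____________
__X__________
__X__________
__X__________
__X__________
__X__________
__X__________
__X__________
__XXXXXXX____
_____________
_____________
_____________
_____________
_____________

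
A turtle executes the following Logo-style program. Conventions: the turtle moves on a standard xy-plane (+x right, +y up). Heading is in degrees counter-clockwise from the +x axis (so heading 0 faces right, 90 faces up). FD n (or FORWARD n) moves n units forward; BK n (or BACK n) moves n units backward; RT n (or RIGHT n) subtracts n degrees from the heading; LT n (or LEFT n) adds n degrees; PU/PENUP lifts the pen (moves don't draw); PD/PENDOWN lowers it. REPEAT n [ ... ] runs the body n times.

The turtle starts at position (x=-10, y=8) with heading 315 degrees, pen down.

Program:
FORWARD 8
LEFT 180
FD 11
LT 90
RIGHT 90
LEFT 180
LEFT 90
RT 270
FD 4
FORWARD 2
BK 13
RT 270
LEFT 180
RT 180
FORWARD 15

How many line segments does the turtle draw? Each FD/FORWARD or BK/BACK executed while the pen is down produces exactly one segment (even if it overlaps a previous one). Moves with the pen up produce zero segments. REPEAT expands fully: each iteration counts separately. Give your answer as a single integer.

Answer: 6

Derivation:
Executing turtle program step by step:
Start: pos=(-10,8), heading=315, pen down
FD 8: (-10,8) -> (-4.343,2.343) [heading=315, draw]
LT 180: heading 315 -> 135
FD 11: (-4.343,2.343) -> (-12.121,10.121) [heading=135, draw]
LT 90: heading 135 -> 225
RT 90: heading 225 -> 135
LT 180: heading 135 -> 315
LT 90: heading 315 -> 45
RT 270: heading 45 -> 135
FD 4: (-12.121,10.121) -> (-14.95,12.95) [heading=135, draw]
FD 2: (-14.95,12.95) -> (-16.364,14.364) [heading=135, draw]
BK 13: (-16.364,14.364) -> (-7.172,5.172) [heading=135, draw]
RT 270: heading 135 -> 225
LT 180: heading 225 -> 45
RT 180: heading 45 -> 225
FD 15: (-7.172,5.172) -> (-17.778,-5.435) [heading=225, draw]
Final: pos=(-17.778,-5.435), heading=225, 6 segment(s) drawn
Segments drawn: 6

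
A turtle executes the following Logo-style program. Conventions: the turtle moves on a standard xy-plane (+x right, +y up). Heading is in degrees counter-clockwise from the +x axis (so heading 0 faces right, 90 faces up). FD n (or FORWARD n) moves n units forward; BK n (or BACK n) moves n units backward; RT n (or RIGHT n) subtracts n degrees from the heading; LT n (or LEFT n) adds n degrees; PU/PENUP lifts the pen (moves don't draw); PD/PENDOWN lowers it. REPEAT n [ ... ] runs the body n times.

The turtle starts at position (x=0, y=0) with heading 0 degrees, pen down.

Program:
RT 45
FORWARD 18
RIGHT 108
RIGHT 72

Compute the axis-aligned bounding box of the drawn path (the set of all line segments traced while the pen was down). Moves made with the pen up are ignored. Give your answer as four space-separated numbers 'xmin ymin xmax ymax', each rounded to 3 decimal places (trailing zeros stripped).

Answer: 0 -12.728 12.728 0

Derivation:
Executing turtle program step by step:
Start: pos=(0,0), heading=0, pen down
RT 45: heading 0 -> 315
FD 18: (0,0) -> (12.728,-12.728) [heading=315, draw]
RT 108: heading 315 -> 207
RT 72: heading 207 -> 135
Final: pos=(12.728,-12.728), heading=135, 1 segment(s) drawn

Segment endpoints: x in {0, 12.728}, y in {-12.728, 0}
xmin=0, ymin=-12.728, xmax=12.728, ymax=0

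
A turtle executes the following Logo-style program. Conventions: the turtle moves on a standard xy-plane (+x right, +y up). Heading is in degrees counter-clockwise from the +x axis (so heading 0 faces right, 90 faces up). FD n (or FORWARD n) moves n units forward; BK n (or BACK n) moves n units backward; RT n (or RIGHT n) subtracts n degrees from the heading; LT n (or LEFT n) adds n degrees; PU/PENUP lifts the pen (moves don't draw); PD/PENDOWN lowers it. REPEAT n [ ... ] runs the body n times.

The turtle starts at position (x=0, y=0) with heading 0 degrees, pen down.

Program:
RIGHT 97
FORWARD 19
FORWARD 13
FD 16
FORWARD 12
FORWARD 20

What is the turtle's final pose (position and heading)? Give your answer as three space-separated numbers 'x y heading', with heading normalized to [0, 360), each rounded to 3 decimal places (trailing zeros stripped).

Executing turtle program step by step:
Start: pos=(0,0), heading=0, pen down
RT 97: heading 0 -> 263
FD 19: (0,0) -> (-2.316,-18.858) [heading=263, draw]
FD 13: (-2.316,-18.858) -> (-3.9,-31.761) [heading=263, draw]
FD 16: (-3.9,-31.761) -> (-5.85,-47.642) [heading=263, draw]
FD 12: (-5.85,-47.642) -> (-7.312,-59.553) [heading=263, draw]
FD 20: (-7.312,-59.553) -> (-9.75,-79.404) [heading=263, draw]
Final: pos=(-9.75,-79.404), heading=263, 5 segment(s) drawn

Answer: -9.75 -79.404 263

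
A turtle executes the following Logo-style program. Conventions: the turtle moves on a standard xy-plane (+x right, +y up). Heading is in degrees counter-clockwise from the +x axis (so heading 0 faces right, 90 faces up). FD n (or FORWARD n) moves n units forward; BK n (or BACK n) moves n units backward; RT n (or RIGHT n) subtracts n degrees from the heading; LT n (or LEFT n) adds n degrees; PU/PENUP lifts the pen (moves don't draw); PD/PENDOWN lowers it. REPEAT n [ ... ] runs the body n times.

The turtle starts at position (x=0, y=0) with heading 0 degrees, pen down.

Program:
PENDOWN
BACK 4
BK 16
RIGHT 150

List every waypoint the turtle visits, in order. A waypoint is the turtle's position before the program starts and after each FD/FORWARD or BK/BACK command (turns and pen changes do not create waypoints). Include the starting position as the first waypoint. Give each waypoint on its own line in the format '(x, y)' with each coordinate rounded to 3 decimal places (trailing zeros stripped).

Answer: (0, 0)
(-4, 0)
(-20, 0)

Derivation:
Executing turtle program step by step:
Start: pos=(0,0), heading=0, pen down
PD: pen down
BK 4: (0,0) -> (-4,0) [heading=0, draw]
BK 16: (-4,0) -> (-20,0) [heading=0, draw]
RT 150: heading 0 -> 210
Final: pos=(-20,0), heading=210, 2 segment(s) drawn
Waypoints (3 total):
(0, 0)
(-4, 0)
(-20, 0)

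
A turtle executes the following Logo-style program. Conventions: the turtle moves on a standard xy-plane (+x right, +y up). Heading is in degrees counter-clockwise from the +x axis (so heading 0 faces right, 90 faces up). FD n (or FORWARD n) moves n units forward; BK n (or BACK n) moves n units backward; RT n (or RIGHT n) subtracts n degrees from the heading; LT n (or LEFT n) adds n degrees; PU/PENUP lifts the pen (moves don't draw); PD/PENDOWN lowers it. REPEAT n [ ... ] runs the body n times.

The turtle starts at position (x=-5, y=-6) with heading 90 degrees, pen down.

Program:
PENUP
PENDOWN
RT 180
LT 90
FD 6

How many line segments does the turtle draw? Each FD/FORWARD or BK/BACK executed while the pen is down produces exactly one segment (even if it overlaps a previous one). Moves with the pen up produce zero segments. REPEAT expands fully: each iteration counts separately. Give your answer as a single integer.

Executing turtle program step by step:
Start: pos=(-5,-6), heading=90, pen down
PU: pen up
PD: pen down
RT 180: heading 90 -> 270
LT 90: heading 270 -> 0
FD 6: (-5,-6) -> (1,-6) [heading=0, draw]
Final: pos=(1,-6), heading=0, 1 segment(s) drawn
Segments drawn: 1

Answer: 1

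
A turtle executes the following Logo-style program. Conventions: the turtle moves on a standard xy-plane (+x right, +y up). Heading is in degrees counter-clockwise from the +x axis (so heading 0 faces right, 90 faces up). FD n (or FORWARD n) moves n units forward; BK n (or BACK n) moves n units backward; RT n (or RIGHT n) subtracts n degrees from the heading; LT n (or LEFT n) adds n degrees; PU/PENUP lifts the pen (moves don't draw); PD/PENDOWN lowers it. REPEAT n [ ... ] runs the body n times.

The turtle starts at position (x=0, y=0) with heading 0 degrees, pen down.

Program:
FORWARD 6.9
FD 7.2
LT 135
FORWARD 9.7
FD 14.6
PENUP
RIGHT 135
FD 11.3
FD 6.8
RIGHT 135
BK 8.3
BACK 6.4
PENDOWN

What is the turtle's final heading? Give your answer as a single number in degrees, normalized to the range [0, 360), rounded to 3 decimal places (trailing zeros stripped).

Answer: 225

Derivation:
Executing turtle program step by step:
Start: pos=(0,0), heading=0, pen down
FD 6.9: (0,0) -> (6.9,0) [heading=0, draw]
FD 7.2: (6.9,0) -> (14.1,0) [heading=0, draw]
LT 135: heading 0 -> 135
FD 9.7: (14.1,0) -> (7.241,6.859) [heading=135, draw]
FD 14.6: (7.241,6.859) -> (-3.083,17.183) [heading=135, draw]
PU: pen up
RT 135: heading 135 -> 0
FD 11.3: (-3.083,17.183) -> (8.217,17.183) [heading=0, move]
FD 6.8: (8.217,17.183) -> (15.017,17.183) [heading=0, move]
RT 135: heading 0 -> 225
BK 8.3: (15.017,17.183) -> (20.886,23.052) [heading=225, move]
BK 6.4: (20.886,23.052) -> (25.412,27.577) [heading=225, move]
PD: pen down
Final: pos=(25.412,27.577), heading=225, 4 segment(s) drawn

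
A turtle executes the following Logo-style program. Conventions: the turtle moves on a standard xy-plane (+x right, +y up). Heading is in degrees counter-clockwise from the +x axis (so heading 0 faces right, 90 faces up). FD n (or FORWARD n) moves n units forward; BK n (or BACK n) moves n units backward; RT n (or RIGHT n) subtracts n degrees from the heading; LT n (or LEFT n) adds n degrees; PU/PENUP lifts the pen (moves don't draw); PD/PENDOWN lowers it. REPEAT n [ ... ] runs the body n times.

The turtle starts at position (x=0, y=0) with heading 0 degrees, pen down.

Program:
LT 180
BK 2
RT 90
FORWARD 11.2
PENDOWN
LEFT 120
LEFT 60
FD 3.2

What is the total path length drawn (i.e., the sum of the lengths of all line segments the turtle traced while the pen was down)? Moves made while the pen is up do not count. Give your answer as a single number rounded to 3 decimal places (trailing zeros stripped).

Answer: 16.4

Derivation:
Executing turtle program step by step:
Start: pos=(0,0), heading=0, pen down
LT 180: heading 0 -> 180
BK 2: (0,0) -> (2,0) [heading=180, draw]
RT 90: heading 180 -> 90
FD 11.2: (2,0) -> (2,11.2) [heading=90, draw]
PD: pen down
LT 120: heading 90 -> 210
LT 60: heading 210 -> 270
FD 3.2: (2,11.2) -> (2,8) [heading=270, draw]
Final: pos=(2,8), heading=270, 3 segment(s) drawn

Segment lengths:
  seg 1: (0,0) -> (2,0), length = 2
  seg 2: (2,0) -> (2,11.2), length = 11.2
  seg 3: (2,11.2) -> (2,8), length = 3.2
Total = 16.4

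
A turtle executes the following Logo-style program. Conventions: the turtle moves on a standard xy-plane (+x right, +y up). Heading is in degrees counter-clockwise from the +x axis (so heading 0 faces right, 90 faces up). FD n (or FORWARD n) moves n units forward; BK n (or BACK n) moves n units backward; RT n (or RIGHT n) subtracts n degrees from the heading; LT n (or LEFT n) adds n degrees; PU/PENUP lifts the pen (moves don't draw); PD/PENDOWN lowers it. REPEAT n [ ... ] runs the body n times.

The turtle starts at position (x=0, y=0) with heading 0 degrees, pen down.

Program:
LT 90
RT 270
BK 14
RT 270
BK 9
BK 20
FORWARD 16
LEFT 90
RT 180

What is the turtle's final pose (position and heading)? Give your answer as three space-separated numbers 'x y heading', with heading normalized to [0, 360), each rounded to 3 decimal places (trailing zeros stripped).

Answer: 14 13 180

Derivation:
Executing turtle program step by step:
Start: pos=(0,0), heading=0, pen down
LT 90: heading 0 -> 90
RT 270: heading 90 -> 180
BK 14: (0,0) -> (14,0) [heading=180, draw]
RT 270: heading 180 -> 270
BK 9: (14,0) -> (14,9) [heading=270, draw]
BK 20: (14,9) -> (14,29) [heading=270, draw]
FD 16: (14,29) -> (14,13) [heading=270, draw]
LT 90: heading 270 -> 0
RT 180: heading 0 -> 180
Final: pos=(14,13), heading=180, 4 segment(s) drawn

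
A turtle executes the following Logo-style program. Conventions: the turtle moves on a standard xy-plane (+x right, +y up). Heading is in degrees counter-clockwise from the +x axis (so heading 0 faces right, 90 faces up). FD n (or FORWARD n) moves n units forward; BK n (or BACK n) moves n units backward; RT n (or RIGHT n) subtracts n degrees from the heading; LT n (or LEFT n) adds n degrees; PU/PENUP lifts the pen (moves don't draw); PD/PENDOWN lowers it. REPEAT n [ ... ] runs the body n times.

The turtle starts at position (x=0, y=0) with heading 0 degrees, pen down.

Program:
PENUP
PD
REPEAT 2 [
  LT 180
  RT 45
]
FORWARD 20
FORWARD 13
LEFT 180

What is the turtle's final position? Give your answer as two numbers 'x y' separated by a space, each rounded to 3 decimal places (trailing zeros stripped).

Executing turtle program step by step:
Start: pos=(0,0), heading=0, pen down
PU: pen up
PD: pen down
REPEAT 2 [
  -- iteration 1/2 --
  LT 180: heading 0 -> 180
  RT 45: heading 180 -> 135
  -- iteration 2/2 --
  LT 180: heading 135 -> 315
  RT 45: heading 315 -> 270
]
FD 20: (0,0) -> (0,-20) [heading=270, draw]
FD 13: (0,-20) -> (0,-33) [heading=270, draw]
LT 180: heading 270 -> 90
Final: pos=(0,-33), heading=90, 2 segment(s) drawn

Answer: 0 -33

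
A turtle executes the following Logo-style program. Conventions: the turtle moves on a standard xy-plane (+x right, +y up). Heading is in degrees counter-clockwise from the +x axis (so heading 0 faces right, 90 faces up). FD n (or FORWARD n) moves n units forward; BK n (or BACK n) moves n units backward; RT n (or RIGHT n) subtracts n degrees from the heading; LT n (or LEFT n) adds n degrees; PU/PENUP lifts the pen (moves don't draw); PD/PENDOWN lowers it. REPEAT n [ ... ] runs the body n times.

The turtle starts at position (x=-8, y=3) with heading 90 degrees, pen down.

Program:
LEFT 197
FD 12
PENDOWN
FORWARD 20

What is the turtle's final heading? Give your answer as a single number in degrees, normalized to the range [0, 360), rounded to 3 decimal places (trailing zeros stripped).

Executing turtle program step by step:
Start: pos=(-8,3), heading=90, pen down
LT 197: heading 90 -> 287
FD 12: (-8,3) -> (-4.492,-8.476) [heading=287, draw]
PD: pen down
FD 20: (-4.492,-8.476) -> (1.356,-27.602) [heading=287, draw]
Final: pos=(1.356,-27.602), heading=287, 2 segment(s) drawn

Answer: 287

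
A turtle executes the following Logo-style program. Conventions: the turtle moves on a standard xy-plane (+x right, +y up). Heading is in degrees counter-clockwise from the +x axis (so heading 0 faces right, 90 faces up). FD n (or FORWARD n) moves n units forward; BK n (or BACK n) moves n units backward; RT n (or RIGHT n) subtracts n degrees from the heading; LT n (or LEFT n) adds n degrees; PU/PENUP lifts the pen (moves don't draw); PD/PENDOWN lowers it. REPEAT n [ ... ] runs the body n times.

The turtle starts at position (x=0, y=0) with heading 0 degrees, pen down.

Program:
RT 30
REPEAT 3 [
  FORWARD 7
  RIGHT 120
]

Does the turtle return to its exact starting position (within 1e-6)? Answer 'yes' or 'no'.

Answer: yes

Derivation:
Executing turtle program step by step:
Start: pos=(0,0), heading=0, pen down
RT 30: heading 0 -> 330
REPEAT 3 [
  -- iteration 1/3 --
  FD 7: (0,0) -> (6.062,-3.5) [heading=330, draw]
  RT 120: heading 330 -> 210
  -- iteration 2/3 --
  FD 7: (6.062,-3.5) -> (0,-7) [heading=210, draw]
  RT 120: heading 210 -> 90
  -- iteration 3/3 --
  FD 7: (0,-7) -> (0,0) [heading=90, draw]
  RT 120: heading 90 -> 330
]
Final: pos=(0,0), heading=330, 3 segment(s) drawn

Start position: (0, 0)
Final position: (0, 0)
Distance = 0; < 1e-6 -> CLOSED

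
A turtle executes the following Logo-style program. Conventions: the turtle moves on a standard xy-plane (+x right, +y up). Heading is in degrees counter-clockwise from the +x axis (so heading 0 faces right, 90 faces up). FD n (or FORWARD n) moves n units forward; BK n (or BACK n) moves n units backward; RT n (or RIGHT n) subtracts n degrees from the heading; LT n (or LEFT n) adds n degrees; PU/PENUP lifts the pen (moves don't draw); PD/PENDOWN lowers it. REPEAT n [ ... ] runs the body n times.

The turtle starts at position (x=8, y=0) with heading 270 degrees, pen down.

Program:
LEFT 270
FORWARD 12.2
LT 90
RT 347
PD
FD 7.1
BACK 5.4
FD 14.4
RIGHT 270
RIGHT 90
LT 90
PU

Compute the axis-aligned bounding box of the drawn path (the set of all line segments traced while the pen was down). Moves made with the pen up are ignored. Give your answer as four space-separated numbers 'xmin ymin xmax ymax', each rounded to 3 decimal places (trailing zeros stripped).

Executing turtle program step by step:
Start: pos=(8,0), heading=270, pen down
LT 270: heading 270 -> 180
FD 12.2: (8,0) -> (-4.2,0) [heading=180, draw]
LT 90: heading 180 -> 270
RT 347: heading 270 -> 283
PD: pen down
FD 7.1: (-4.2,0) -> (-2.603,-6.918) [heading=283, draw]
BK 5.4: (-2.603,-6.918) -> (-3.818,-1.656) [heading=283, draw]
FD 14.4: (-3.818,-1.656) -> (-0.578,-15.687) [heading=283, draw]
RT 270: heading 283 -> 13
RT 90: heading 13 -> 283
LT 90: heading 283 -> 13
PU: pen up
Final: pos=(-0.578,-15.687), heading=13, 4 segment(s) drawn

Segment endpoints: x in {-4.2, -3.818, -2.603, -0.578, 8}, y in {-15.687, -6.918, -1.656, 0, 0}
xmin=-4.2, ymin=-15.687, xmax=8, ymax=0

Answer: -4.2 -15.687 8 0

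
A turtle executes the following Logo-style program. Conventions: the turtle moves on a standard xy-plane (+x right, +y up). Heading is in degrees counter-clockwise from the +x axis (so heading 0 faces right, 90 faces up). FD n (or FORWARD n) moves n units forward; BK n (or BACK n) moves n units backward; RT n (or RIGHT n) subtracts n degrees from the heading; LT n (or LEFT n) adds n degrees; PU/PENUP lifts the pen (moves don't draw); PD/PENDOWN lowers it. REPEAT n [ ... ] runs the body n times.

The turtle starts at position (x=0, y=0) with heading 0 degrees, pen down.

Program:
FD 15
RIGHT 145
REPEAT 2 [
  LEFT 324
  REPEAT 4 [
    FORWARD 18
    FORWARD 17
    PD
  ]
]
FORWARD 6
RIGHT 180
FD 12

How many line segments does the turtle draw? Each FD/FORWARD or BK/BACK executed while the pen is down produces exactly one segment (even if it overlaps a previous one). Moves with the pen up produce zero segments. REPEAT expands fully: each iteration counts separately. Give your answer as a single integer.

Executing turtle program step by step:
Start: pos=(0,0), heading=0, pen down
FD 15: (0,0) -> (15,0) [heading=0, draw]
RT 145: heading 0 -> 215
REPEAT 2 [
  -- iteration 1/2 --
  LT 324: heading 215 -> 179
  REPEAT 4 [
    -- iteration 1/4 --
    FD 18: (15,0) -> (-2.997,0.314) [heading=179, draw]
    FD 17: (-2.997,0.314) -> (-19.995,0.611) [heading=179, draw]
    PD: pen down
    -- iteration 2/4 --
    FD 18: (-19.995,0.611) -> (-37.992,0.925) [heading=179, draw]
    FD 17: (-37.992,0.925) -> (-54.989,1.222) [heading=179, draw]
    PD: pen down
    -- iteration 3/4 --
    FD 18: (-54.989,1.222) -> (-72.987,1.536) [heading=179, draw]
    FD 17: (-72.987,1.536) -> (-89.984,1.833) [heading=179, draw]
    PD: pen down
    -- iteration 4/4 --
    FD 18: (-89.984,1.833) -> (-107.981,2.147) [heading=179, draw]
    FD 17: (-107.981,2.147) -> (-124.979,2.443) [heading=179, draw]
    PD: pen down
  ]
  -- iteration 2/2 --
  LT 324: heading 179 -> 143
  REPEAT 4 [
    -- iteration 1/4 --
    FD 18: (-124.979,2.443) -> (-139.354,13.276) [heading=143, draw]
    FD 17: (-139.354,13.276) -> (-152.931,23.507) [heading=143, draw]
    PD: pen down
    -- iteration 2/4 --
    FD 18: (-152.931,23.507) -> (-167.306,34.34) [heading=143, draw]
    FD 17: (-167.306,34.34) -> (-180.883,44.57) [heading=143, draw]
    PD: pen down
    -- iteration 3/4 --
    FD 18: (-180.883,44.57) -> (-195.259,55.403) [heading=143, draw]
    FD 17: (-195.259,55.403) -> (-208.835,65.634) [heading=143, draw]
    PD: pen down
    -- iteration 4/4 --
    FD 18: (-208.835,65.634) -> (-223.211,76.467) [heading=143, draw]
    FD 17: (-223.211,76.467) -> (-236.788,86.697) [heading=143, draw]
    PD: pen down
  ]
]
FD 6: (-236.788,86.697) -> (-241.579,90.308) [heading=143, draw]
RT 180: heading 143 -> 323
FD 12: (-241.579,90.308) -> (-231.996,83.087) [heading=323, draw]
Final: pos=(-231.996,83.087), heading=323, 19 segment(s) drawn
Segments drawn: 19

Answer: 19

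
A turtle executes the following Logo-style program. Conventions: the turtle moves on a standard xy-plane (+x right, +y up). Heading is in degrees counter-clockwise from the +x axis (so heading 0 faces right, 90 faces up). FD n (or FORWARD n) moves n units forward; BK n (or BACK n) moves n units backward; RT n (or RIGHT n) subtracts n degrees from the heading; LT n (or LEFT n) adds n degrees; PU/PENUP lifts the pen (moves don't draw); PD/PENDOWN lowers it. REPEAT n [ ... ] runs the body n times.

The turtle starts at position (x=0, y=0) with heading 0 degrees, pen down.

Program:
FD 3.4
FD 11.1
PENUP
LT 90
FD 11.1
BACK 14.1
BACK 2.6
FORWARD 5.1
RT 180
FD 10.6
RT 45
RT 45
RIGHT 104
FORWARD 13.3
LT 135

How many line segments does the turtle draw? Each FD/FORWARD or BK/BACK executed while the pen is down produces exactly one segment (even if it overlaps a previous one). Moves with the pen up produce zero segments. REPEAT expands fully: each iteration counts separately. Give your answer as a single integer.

Executing turtle program step by step:
Start: pos=(0,0), heading=0, pen down
FD 3.4: (0,0) -> (3.4,0) [heading=0, draw]
FD 11.1: (3.4,0) -> (14.5,0) [heading=0, draw]
PU: pen up
LT 90: heading 0 -> 90
FD 11.1: (14.5,0) -> (14.5,11.1) [heading=90, move]
BK 14.1: (14.5,11.1) -> (14.5,-3) [heading=90, move]
BK 2.6: (14.5,-3) -> (14.5,-5.6) [heading=90, move]
FD 5.1: (14.5,-5.6) -> (14.5,-0.5) [heading=90, move]
RT 180: heading 90 -> 270
FD 10.6: (14.5,-0.5) -> (14.5,-11.1) [heading=270, move]
RT 45: heading 270 -> 225
RT 45: heading 225 -> 180
RT 104: heading 180 -> 76
FD 13.3: (14.5,-11.1) -> (17.718,1.805) [heading=76, move]
LT 135: heading 76 -> 211
Final: pos=(17.718,1.805), heading=211, 2 segment(s) drawn
Segments drawn: 2

Answer: 2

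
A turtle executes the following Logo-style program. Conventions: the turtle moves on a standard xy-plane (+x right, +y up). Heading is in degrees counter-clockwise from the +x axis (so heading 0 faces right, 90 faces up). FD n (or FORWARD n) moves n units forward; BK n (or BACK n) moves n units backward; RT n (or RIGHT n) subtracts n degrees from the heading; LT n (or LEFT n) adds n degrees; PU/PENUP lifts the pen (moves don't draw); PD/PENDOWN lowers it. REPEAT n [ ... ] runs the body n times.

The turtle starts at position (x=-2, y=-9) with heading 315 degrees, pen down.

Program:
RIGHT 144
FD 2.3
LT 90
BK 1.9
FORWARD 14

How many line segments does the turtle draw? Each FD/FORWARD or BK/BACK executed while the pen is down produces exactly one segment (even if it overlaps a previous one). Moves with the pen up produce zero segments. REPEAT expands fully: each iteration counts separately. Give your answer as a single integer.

Answer: 3

Derivation:
Executing turtle program step by step:
Start: pos=(-2,-9), heading=315, pen down
RT 144: heading 315 -> 171
FD 2.3: (-2,-9) -> (-4.272,-8.64) [heading=171, draw]
LT 90: heading 171 -> 261
BK 1.9: (-4.272,-8.64) -> (-3.974,-6.764) [heading=261, draw]
FD 14: (-3.974,-6.764) -> (-6.165,-20.591) [heading=261, draw]
Final: pos=(-6.165,-20.591), heading=261, 3 segment(s) drawn
Segments drawn: 3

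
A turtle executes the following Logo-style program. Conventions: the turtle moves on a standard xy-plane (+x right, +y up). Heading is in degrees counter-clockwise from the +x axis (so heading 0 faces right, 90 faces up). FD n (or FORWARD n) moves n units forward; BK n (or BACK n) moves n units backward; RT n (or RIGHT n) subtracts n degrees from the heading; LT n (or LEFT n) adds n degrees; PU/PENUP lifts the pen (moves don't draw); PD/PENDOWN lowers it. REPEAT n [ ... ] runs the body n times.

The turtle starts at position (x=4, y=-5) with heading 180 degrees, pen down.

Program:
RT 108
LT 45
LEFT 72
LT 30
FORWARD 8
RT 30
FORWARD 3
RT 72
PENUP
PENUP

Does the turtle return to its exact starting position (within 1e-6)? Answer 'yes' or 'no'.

Answer: no

Derivation:
Executing turtle program step by step:
Start: pos=(4,-5), heading=180, pen down
RT 108: heading 180 -> 72
LT 45: heading 72 -> 117
LT 72: heading 117 -> 189
LT 30: heading 189 -> 219
FD 8: (4,-5) -> (-2.217,-10.035) [heading=219, draw]
RT 30: heading 219 -> 189
FD 3: (-2.217,-10.035) -> (-5.18,-10.504) [heading=189, draw]
RT 72: heading 189 -> 117
PU: pen up
PU: pen up
Final: pos=(-5.18,-10.504), heading=117, 2 segment(s) drawn

Start position: (4, -5)
Final position: (-5.18, -10.504)
Distance = 10.704; >= 1e-6 -> NOT closed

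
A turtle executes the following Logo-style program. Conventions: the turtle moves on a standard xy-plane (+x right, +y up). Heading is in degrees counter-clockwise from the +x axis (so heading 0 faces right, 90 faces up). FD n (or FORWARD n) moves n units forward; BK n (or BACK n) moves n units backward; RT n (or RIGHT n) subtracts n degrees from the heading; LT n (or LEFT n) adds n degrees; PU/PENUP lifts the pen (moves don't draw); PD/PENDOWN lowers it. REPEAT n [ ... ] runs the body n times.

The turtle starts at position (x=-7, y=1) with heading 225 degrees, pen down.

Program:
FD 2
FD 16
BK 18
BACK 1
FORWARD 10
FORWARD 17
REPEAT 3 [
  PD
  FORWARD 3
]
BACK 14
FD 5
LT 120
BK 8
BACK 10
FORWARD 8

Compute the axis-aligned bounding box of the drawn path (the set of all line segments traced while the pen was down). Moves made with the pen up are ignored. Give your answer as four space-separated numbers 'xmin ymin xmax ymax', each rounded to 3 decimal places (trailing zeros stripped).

Executing turtle program step by step:
Start: pos=(-7,1), heading=225, pen down
FD 2: (-7,1) -> (-8.414,-0.414) [heading=225, draw]
FD 16: (-8.414,-0.414) -> (-19.728,-11.728) [heading=225, draw]
BK 18: (-19.728,-11.728) -> (-7,1) [heading=225, draw]
BK 1: (-7,1) -> (-6.293,1.707) [heading=225, draw]
FD 10: (-6.293,1.707) -> (-13.364,-5.364) [heading=225, draw]
FD 17: (-13.364,-5.364) -> (-25.385,-17.385) [heading=225, draw]
REPEAT 3 [
  -- iteration 1/3 --
  PD: pen down
  FD 3: (-25.385,-17.385) -> (-27.506,-19.506) [heading=225, draw]
  -- iteration 2/3 --
  PD: pen down
  FD 3: (-27.506,-19.506) -> (-29.627,-21.627) [heading=225, draw]
  -- iteration 3/3 --
  PD: pen down
  FD 3: (-29.627,-21.627) -> (-31.749,-23.749) [heading=225, draw]
]
BK 14: (-31.749,-23.749) -> (-21.849,-13.849) [heading=225, draw]
FD 5: (-21.849,-13.849) -> (-25.385,-17.385) [heading=225, draw]
LT 120: heading 225 -> 345
BK 8: (-25.385,-17.385) -> (-33.112,-15.314) [heading=345, draw]
BK 10: (-33.112,-15.314) -> (-42.771,-12.726) [heading=345, draw]
FD 8: (-42.771,-12.726) -> (-35.044,-14.797) [heading=345, draw]
Final: pos=(-35.044,-14.797), heading=345, 14 segment(s) drawn

Segment endpoints: x in {-42.771, -35.044, -33.112, -31.749, -29.627, -27.506, -25.385, -25.385, -21.849, -19.728, -13.364, -8.414, -7, -6.293}, y in {-23.749, -21.627, -19.506, -17.385, -15.314, -14.797, -13.849, -12.726, -11.728, -5.364, -0.414, 1, 1.707}
xmin=-42.771, ymin=-23.749, xmax=-6.293, ymax=1.707

Answer: -42.771 -23.749 -6.293 1.707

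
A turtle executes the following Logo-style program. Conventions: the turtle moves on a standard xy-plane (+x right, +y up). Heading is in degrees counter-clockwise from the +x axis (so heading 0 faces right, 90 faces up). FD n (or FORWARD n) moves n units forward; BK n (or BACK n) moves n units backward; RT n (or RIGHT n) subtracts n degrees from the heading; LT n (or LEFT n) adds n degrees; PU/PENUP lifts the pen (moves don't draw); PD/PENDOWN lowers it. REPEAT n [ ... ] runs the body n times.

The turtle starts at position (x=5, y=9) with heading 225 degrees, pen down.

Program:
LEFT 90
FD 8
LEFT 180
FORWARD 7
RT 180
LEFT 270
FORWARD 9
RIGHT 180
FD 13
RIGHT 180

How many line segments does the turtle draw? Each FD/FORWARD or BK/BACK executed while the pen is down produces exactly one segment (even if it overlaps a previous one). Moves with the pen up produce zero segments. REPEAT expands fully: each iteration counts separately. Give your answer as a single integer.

Executing turtle program step by step:
Start: pos=(5,9), heading=225, pen down
LT 90: heading 225 -> 315
FD 8: (5,9) -> (10.657,3.343) [heading=315, draw]
LT 180: heading 315 -> 135
FD 7: (10.657,3.343) -> (5.707,8.293) [heading=135, draw]
RT 180: heading 135 -> 315
LT 270: heading 315 -> 225
FD 9: (5.707,8.293) -> (-0.657,1.929) [heading=225, draw]
RT 180: heading 225 -> 45
FD 13: (-0.657,1.929) -> (8.536,11.121) [heading=45, draw]
RT 180: heading 45 -> 225
Final: pos=(8.536,11.121), heading=225, 4 segment(s) drawn
Segments drawn: 4

Answer: 4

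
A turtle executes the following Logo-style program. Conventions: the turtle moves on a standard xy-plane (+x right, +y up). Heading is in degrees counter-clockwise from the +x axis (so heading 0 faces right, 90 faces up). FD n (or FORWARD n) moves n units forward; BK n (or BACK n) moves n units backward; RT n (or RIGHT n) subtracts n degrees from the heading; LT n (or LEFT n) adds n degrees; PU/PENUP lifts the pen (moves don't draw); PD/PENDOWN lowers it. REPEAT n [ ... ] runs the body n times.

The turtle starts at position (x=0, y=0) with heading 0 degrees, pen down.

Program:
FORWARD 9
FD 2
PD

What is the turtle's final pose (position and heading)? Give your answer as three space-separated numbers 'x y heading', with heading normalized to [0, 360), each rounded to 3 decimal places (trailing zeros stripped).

Executing turtle program step by step:
Start: pos=(0,0), heading=0, pen down
FD 9: (0,0) -> (9,0) [heading=0, draw]
FD 2: (9,0) -> (11,0) [heading=0, draw]
PD: pen down
Final: pos=(11,0), heading=0, 2 segment(s) drawn

Answer: 11 0 0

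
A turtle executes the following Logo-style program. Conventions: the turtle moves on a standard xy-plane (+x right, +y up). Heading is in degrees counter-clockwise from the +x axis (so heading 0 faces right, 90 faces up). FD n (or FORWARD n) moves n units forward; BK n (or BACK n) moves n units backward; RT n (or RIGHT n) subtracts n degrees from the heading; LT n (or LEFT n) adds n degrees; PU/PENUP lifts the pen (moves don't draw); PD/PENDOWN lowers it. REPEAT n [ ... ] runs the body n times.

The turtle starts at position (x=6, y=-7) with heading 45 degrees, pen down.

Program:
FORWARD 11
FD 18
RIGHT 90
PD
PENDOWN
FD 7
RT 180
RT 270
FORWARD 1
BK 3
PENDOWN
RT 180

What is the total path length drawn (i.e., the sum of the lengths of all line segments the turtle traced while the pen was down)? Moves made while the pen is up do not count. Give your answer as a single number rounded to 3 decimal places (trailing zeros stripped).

Answer: 40

Derivation:
Executing turtle program step by step:
Start: pos=(6,-7), heading=45, pen down
FD 11: (6,-7) -> (13.778,0.778) [heading=45, draw]
FD 18: (13.778,0.778) -> (26.506,13.506) [heading=45, draw]
RT 90: heading 45 -> 315
PD: pen down
PD: pen down
FD 7: (26.506,13.506) -> (31.456,8.556) [heading=315, draw]
RT 180: heading 315 -> 135
RT 270: heading 135 -> 225
FD 1: (31.456,8.556) -> (30.749,7.849) [heading=225, draw]
BK 3: (30.749,7.849) -> (32.87,9.971) [heading=225, draw]
PD: pen down
RT 180: heading 225 -> 45
Final: pos=(32.87,9.971), heading=45, 5 segment(s) drawn

Segment lengths:
  seg 1: (6,-7) -> (13.778,0.778), length = 11
  seg 2: (13.778,0.778) -> (26.506,13.506), length = 18
  seg 3: (26.506,13.506) -> (31.456,8.556), length = 7
  seg 4: (31.456,8.556) -> (30.749,7.849), length = 1
  seg 5: (30.749,7.849) -> (32.87,9.971), length = 3
Total = 40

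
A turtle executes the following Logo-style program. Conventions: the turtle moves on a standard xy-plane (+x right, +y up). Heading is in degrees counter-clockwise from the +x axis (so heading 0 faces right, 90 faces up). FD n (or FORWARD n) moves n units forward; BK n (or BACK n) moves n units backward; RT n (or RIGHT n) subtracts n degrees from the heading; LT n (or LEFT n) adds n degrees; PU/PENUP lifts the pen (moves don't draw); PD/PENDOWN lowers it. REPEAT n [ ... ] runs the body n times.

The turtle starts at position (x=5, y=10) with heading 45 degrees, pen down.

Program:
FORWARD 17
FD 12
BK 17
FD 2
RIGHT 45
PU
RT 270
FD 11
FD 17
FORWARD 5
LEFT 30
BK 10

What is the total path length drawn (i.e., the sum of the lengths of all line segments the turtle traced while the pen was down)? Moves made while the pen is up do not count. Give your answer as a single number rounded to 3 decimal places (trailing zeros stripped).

Executing turtle program step by step:
Start: pos=(5,10), heading=45, pen down
FD 17: (5,10) -> (17.021,22.021) [heading=45, draw]
FD 12: (17.021,22.021) -> (25.506,30.506) [heading=45, draw]
BK 17: (25.506,30.506) -> (13.485,18.485) [heading=45, draw]
FD 2: (13.485,18.485) -> (14.899,19.899) [heading=45, draw]
RT 45: heading 45 -> 0
PU: pen up
RT 270: heading 0 -> 90
FD 11: (14.899,19.899) -> (14.899,30.899) [heading=90, move]
FD 17: (14.899,30.899) -> (14.899,47.899) [heading=90, move]
FD 5: (14.899,47.899) -> (14.899,52.899) [heading=90, move]
LT 30: heading 90 -> 120
BK 10: (14.899,52.899) -> (19.899,44.239) [heading=120, move]
Final: pos=(19.899,44.239), heading=120, 4 segment(s) drawn

Segment lengths:
  seg 1: (5,10) -> (17.021,22.021), length = 17
  seg 2: (17.021,22.021) -> (25.506,30.506), length = 12
  seg 3: (25.506,30.506) -> (13.485,18.485), length = 17
  seg 4: (13.485,18.485) -> (14.899,19.899), length = 2
Total = 48

Answer: 48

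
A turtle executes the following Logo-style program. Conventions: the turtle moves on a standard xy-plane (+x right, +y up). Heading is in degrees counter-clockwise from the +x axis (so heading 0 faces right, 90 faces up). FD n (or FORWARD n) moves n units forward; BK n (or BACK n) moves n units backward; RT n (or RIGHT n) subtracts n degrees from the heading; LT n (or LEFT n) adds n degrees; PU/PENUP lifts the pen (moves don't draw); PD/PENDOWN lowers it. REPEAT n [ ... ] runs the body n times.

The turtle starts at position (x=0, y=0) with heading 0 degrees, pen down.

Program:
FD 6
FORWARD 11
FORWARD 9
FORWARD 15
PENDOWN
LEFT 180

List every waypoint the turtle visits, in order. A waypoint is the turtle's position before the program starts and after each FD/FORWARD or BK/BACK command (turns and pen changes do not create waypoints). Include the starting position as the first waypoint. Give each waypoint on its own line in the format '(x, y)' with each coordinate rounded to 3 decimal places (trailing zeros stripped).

Executing turtle program step by step:
Start: pos=(0,0), heading=0, pen down
FD 6: (0,0) -> (6,0) [heading=0, draw]
FD 11: (6,0) -> (17,0) [heading=0, draw]
FD 9: (17,0) -> (26,0) [heading=0, draw]
FD 15: (26,0) -> (41,0) [heading=0, draw]
PD: pen down
LT 180: heading 0 -> 180
Final: pos=(41,0), heading=180, 4 segment(s) drawn
Waypoints (5 total):
(0, 0)
(6, 0)
(17, 0)
(26, 0)
(41, 0)

Answer: (0, 0)
(6, 0)
(17, 0)
(26, 0)
(41, 0)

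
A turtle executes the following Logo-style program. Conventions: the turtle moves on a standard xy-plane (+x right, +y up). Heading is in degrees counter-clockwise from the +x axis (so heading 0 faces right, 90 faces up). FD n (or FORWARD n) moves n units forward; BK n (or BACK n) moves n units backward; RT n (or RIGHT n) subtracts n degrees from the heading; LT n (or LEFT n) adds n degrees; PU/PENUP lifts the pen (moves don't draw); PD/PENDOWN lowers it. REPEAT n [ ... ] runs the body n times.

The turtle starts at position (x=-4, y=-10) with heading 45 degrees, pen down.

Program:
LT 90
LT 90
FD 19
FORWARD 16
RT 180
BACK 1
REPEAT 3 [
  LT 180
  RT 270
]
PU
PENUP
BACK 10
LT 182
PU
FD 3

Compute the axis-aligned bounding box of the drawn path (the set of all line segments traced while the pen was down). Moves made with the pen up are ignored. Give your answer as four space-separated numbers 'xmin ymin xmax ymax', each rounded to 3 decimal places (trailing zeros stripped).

Executing turtle program step by step:
Start: pos=(-4,-10), heading=45, pen down
LT 90: heading 45 -> 135
LT 90: heading 135 -> 225
FD 19: (-4,-10) -> (-17.435,-23.435) [heading=225, draw]
FD 16: (-17.435,-23.435) -> (-28.749,-34.749) [heading=225, draw]
RT 180: heading 225 -> 45
BK 1: (-28.749,-34.749) -> (-29.456,-35.456) [heading=45, draw]
REPEAT 3 [
  -- iteration 1/3 --
  LT 180: heading 45 -> 225
  RT 270: heading 225 -> 315
  -- iteration 2/3 --
  LT 180: heading 315 -> 135
  RT 270: heading 135 -> 225
  -- iteration 3/3 --
  LT 180: heading 225 -> 45
  RT 270: heading 45 -> 135
]
PU: pen up
PU: pen up
BK 10: (-29.456,-35.456) -> (-22.385,-42.527) [heading=135, move]
LT 182: heading 135 -> 317
PU: pen up
FD 3: (-22.385,-42.527) -> (-20.191,-44.573) [heading=317, move]
Final: pos=(-20.191,-44.573), heading=317, 3 segment(s) drawn

Segment endpoints: x in {-29.456, -28.749, -17.435, -4}, y in {-35.456, -34.749, -23.435, -10}
xmin=-29.456, ymin=-35.456, xmax=-4, ymax=-10

Answer: -29.456 -35.456 -4 -10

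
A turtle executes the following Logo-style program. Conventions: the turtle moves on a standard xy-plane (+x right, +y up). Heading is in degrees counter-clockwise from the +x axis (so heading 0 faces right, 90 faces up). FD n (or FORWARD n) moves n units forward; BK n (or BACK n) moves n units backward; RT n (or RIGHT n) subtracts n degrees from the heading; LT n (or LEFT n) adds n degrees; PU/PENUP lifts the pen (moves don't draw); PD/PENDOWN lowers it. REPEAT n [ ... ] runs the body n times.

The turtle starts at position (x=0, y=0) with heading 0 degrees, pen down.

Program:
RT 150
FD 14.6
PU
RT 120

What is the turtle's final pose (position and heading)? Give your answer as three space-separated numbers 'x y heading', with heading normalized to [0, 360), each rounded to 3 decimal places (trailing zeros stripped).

Executing turtle program step by step:
Start: pos=(0,0), heading=0, pen down
RT 150: heading 0 -> 210
FD 14.6: (0,0) -> (-12.644,-7.3) [heading=210, draw]
PU: pen up
RT 120: heading 210 -> 90
Final: pos=(-12.644,-7.3), heading=90, 1 segment(s) drawn

Answer: -12.644 -7.3 90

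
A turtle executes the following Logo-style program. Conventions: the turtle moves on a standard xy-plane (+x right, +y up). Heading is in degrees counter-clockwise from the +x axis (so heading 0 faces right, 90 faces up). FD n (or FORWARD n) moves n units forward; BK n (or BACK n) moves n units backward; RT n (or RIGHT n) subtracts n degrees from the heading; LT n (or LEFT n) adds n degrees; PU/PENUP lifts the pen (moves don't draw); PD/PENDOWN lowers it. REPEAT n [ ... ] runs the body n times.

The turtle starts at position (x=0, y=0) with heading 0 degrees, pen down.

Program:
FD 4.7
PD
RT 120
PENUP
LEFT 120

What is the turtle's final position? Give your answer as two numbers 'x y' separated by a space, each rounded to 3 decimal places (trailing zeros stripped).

Answer: 4.7 0

Derivation:
Executing turtle program step by step:
Start: pos=(0,0), heading=0, pen down
FD 4.7: (0,0) -> (4.7,0) [heading=0, draw]
PD: pen down
RT 120: heading 0 -> 240
PU: pen up
LT 120: heading 240 -> 0
Final: pos=(4.7,0), heading=0, 1 segment(s) drawn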